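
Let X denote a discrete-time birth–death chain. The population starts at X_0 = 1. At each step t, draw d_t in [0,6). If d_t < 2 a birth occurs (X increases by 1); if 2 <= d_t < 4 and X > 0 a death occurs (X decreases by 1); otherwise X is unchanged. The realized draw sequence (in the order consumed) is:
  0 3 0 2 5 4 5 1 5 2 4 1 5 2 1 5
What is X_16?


t=0: X=1, d=0 → birth, X_1=2
t=1: X=2, d=3 → death, X_2=1
t=2: X=1, d=0 → birth, X_3=2
t=3: X=2, d=2 → death, X_4=1
t=4: X=1, d=5 → hold, X_5=1
t=5: X=1, d=4 → hold, X_6=1
t=6: X=1, d=5 → hold, X_7=1
t=7: X=1, d=1 → birth, X_8=2
t=8: X=2, d=5 → hold, X_9=2
t=9: X=2, d=2 → death, X_10=1
t=10: X=1, d=4 → hold, X_11=1
t=11: X=1, d=1 → birth, X_12=2
t=12: X=2, d=5 → hold, X_13=2
t=13: X=2, d=2 → death, X_14=1
t=14: X=1, d=1 → birth, X_15=2
t=15: X=2, d=5 → hold, X_16=2

2


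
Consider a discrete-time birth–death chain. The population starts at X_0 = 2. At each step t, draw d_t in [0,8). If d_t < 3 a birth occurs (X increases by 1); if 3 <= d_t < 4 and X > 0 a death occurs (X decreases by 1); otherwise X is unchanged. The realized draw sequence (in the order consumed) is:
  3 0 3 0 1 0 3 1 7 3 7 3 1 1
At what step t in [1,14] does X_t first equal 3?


5

t=0: X=2, d=3 → death, X_1=1
t=1: X=1, d=0 → birth, X_2=2
t=2: X=2, d=3 → death, X_3=1
t=3: X=1, d=0 → birth, X_4=2
t=4: X=2, d=1 → birth, X_5=3
t=5: X=3, d=0 → birth, X_6=4
t=6: X=4, d=3 → death, X_7=3
t=7: X=3, d=1 → birth, X_8=4
t=8: X=4, d=7 → hold, X_9=4
t=9: X=4, d=3 → death, X_10=3
t=10: X=3, d=7 → hold, X_11=3
t=11: X=3, d=3 → death, X_12=2
t=12: X=2, d=1 → birth, X_13=3
t=13: X=3, d=1 → birth, X_14=4


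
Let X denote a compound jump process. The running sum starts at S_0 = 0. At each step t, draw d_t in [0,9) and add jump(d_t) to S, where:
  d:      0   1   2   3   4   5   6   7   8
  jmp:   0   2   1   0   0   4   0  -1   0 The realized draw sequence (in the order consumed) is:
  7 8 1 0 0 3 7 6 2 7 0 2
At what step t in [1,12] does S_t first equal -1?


1

t=0: S=0, d=7, jump=-1, S_1=-1
t=1: S=-1, d=8, jump=0, S_2=-1
t=2: S=-1, d=1, jump=2, S_3=1
t=3: S=1, d=0, jump=0, S_4=1
t=4: S=1, d=0, jump=0, S_5=1
t=5: S=1, d=3, jump=0, S_6=1
t=6: S=1, d=7, jump=-1, S_7=0
t=7: S=0, d=6, jump=0, S_8=0
t=8: S=0, d=2, jump=1, S_9=1
t=9: S=1, d=7, jump=-1, S_10=0
t=10: S=0, d=0, jump=0, S_11=0
t=11: S=0, d=2, jump=1, S_12=1


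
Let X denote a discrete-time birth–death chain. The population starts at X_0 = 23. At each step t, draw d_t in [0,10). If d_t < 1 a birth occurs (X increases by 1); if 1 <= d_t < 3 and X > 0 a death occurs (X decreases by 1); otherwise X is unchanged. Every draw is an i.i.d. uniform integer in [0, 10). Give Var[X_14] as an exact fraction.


X can drop by at most 1 per step and X_0 = 23 > T = 14, so X_t >= 23 − t >= 9 > 0 for every t <= 14: the floor at 0 (the 'and X > 0' condition) never binds. Hence X_14 = X_0 + Σ_{t<14} Y_t with i.i.d. increments Y_t = y(d_t) ∈ {+1, −1, 0}.
Outcome values over d=0..9: [1, -1, -1, 0, 0, 0, 0, 0, 0, 0]
Σy = -1, Σy² = 3, M = 10
μ = -1/10 = -1/10,  σ² = 3/10 − (-1/10)² = 29/100
Independent increments: Var[X_14] = 14·σ² = 14·(29/100) = 203/50

203/50


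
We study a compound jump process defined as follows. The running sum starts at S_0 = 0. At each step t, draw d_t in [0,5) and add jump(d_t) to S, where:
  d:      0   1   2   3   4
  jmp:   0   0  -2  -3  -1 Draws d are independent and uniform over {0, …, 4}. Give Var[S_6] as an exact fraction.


204/25

Outcome values over d=0..4: [0, 0, -2, -3, -1]
Σy = -6, Σy² = 14, M = 5
μ = -6/5 = -6/5,  σ² = 14/5 − (-6/5)² = 34/25
Independent increments: Var[S_6] = 6·σ² = 6·(34/25) = 204/25


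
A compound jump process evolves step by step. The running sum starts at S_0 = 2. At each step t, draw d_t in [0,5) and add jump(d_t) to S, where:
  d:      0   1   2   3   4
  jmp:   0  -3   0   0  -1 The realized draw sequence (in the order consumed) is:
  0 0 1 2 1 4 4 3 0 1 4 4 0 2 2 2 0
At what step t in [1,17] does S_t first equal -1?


3

t=0: S=2, d=0, jump=0, S_1=2
t=1: S=2, d=0, jump=0, S_2=2
t=2: S=2, d=1, jump=-3, S_3=-1
t=3: S=-1, d=2, jump=0, S_4=-1
t=4: S=-1, d=1, jump=-3, S_5=-4
t=5: S=-4, d=4, jump=-1, S_6=-5
t=6: S=-5, d=4, jump=-1, S_7=-6
t=7: S=-6, d=3, jump=0, S_8=-6
t=8: S=-6, d=0, jump=0, S_9=-6
t=9: S=-6, d=1, jump=-3, S_10=-9
t=10: S=-9, d=4, jump=-1, S_11=-10
t=11: S=-10, d=4, jump=-1, S_12=-11
t=12: S=-11, d=0, jump=0, S_13=-11
t=13: S=-11, d=2, jump=0, S_14=-11
t=14: S=-11, d=2, jump=0, S_15=-11
t=15: S=-11, d=2, jump=0, S_16=-11
t=16: S=-11, d=0, jump=0, S_17=-11


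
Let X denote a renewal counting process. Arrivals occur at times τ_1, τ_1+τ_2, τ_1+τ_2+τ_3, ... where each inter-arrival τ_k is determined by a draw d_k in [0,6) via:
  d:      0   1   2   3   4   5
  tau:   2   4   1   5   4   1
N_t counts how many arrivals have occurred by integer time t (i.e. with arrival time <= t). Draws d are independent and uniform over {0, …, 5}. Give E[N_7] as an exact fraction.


Inter-arrival values over d=0..5: [2, 4, 1, 5, 4, 1]
Each d has probability 1/6, so the pmf of τ is: f(1) = 1/3, f(2) = 1/6, f(4) = 1/3, f(5) = 1/6
Renewal equation for m(n) = E[N_n]: condition on τ_1 = k (if k <= n, one arrival plus a fresh copy on the remaining n−k steps): m(n) = F(n) + Σ_{k<=n} f(k)·m(n−k), where F(n) = P(τ <= n) and m(0) = 0
m(1) = F(1) = 1/3
m(2) = F(2) + f(1)·m(1) = 1/2 + 1/3·1/3 = 11/18
m(3) = F(3) + f(1)·m(2) + f(2)·m(1) = 1/2 + 1/3·11/18 + 1/6·1/3 = 41/54
m(4) = F(4) + f(1)·m(3) + f(2)·m(2) = 5/6 + 1/3·41/54 + 1/6·11/18 = 385/324
m(5) = F(5) + f(1)·m(4) + f(2)·m(3) + f(4)·m(1) = 1 + 1/3·385/324 + 1/6·41/54 + 1/3·1/3 = 397/243
m(6) = F(6) + f(1)·m(5) + f(2)·m(4) + f(4)·m(2) + f(5)·m(1) = 1 + 1/3·397/243 + 1/6·385/324 + 1/3·11/18 + 1/6·1/3 = 11675/5832
m(7) = F(7) + f(1)·m(6) + f(2)·m(5) + f(4)·m(3) + f(5)·m(2) = 1 + 1/3·11675/5832 + 1/6·397/243 + 1/3·41/54 + 1/6·11/18 = 40145/17496
E[N_7] = m(7) = 40145/17496

40145/17496


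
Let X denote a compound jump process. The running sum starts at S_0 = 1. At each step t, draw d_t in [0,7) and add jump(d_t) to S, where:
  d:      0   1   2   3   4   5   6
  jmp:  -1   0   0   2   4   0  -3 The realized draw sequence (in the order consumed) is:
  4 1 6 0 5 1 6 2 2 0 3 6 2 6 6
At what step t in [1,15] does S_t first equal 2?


t=0: S=1, d=4, jump=4, S_1=5
t=1: S=5, d=1, jump=0, S_2=5
t=2: S=5, d=6, jump=-3, S_3=2
t=3: S=2, d=0, jump=-1, S_4=1
t=4: S=1, d=5, jump=0, S_5=1
t=5: S=1, d=1, jump=0, S_6=1
t=6: S=1, d=6, jump=-3, S_7=-2
t=7: S=-2, d=2, jump=0, S_8=-2
t=8: S=-2, d=2, jump=0, S_9=-2
t=9: S=-2, d=0, jump=-1, S_10=-3
t=10: S=-3, d=3, jump=2, S_11=-1
t=11: S=-1, d=6, jump=-3, S_12=-4
t=12: S=-4, d=2, jump=0, S_13=-4
t=13: S=-4, d=6, jump=-3, S_14=-7
t=14: S=-7, d=6, jump=-3, S_15=-10

3


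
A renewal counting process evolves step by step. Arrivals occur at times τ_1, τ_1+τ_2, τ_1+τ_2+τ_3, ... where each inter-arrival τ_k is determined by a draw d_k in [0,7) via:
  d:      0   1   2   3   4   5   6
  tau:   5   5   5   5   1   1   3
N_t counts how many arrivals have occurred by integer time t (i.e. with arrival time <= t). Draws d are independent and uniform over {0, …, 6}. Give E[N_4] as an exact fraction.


1493/2401

Inter-arrival values over d=0..6: [5, 5, 5, 5, 1, 1, 3]
Each d has probability 1/7, so the pmf of τ is: f(1) = 2/7, f(3) = 1/7, f(5) = 4/7
Renewal equation for m(n) = E[N_n]: condition on τ_1 = k (if k <= n, one arrival plus a fresh copy on the remaining n−k steps): m(n) = F(n) + Σ_{k<=n} f(k)·m(n−k), where F(n) = P(τ <= n) and m(0) = 0
m(1) = F(1) = 2/7
m(2) = F(2) + f(1)·m(1) = 2/7 + 2/7·2/7 = 18/49
m(3) = F(3) + f(1)·m(2) = 3/7 + 2/7·18/49 = 183/343
m(4) = F(4) + f(1)·m(3) + f(3)·m(1) = 3/7 + 2/7·183/343 + 1/7·2/7 = 1493/2401
E[N_4] = m(4) = 1493/2401


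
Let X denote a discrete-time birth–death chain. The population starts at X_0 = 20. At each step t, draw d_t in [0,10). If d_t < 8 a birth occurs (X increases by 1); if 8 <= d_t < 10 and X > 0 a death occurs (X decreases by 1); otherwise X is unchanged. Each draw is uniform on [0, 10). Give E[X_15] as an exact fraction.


X can drop by at most 1 per step and X_0 = 20 > T = 15, so X_t >= 20 − t >= 5 > 0 for every t <= 15: the floor at 0 (the 'and X > 0' condition) never binds. Hence X_15 = X_0 + Σ_{t<15} Y_t with i.i.d. increments Y_t = y(d_t) ∈ {+1, −1, 0}.
Outcome values over d=0..9: [1, 1, 1, 1, 1, 1, 1, 1, -1, -1]
Σy = 6, Σy² = 10, M = 10
μ = 6/10 = 3/5,  σ² = 10/10 − (3/5)² = 16/25
E[X_15] = 20 + 15·(3/5) = 29

29


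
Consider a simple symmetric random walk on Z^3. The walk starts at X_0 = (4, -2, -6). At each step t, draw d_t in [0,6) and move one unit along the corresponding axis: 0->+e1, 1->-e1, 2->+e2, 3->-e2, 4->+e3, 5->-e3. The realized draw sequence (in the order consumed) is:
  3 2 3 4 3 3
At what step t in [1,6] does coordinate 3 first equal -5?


4

t=0: X=(4, -2, -6), d=3 → -e2, X_1=(4, -3, -6)
t=1: X=(4, -3, -6), d=2 → +e2, X_2=(4, -2, -6)
t=2: X=(4, -2, -6), d=3 → -e2, X_3=(4, -3, -6)
t=3: X=(4, -3, -6), d=4 → +e3, X_4=(4, -3, -5)
t=4: X=(4, -3, -5), d=3 → -e2, X_5=(4, -4, -5)
t=5: X=(4, -4, -5), d=3 → -e2, X_6=(4, -5, -5)


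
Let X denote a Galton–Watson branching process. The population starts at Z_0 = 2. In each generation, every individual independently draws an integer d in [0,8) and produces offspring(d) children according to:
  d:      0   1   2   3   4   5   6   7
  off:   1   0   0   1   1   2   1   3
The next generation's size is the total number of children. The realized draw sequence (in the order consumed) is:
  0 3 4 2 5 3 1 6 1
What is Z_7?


gen 0: Z_0=2, draws=[0, 3], offspring=[1, 1], Z_1=2
gen 1: Z_1=2, draws=[4, 2], offspring=[1, 0], Z_2=1
gen 2: Z_2=1, draws=[5], offspring=[2], Z_3=2
gen 3: Z_3=2, draws=[3, 1], offspring=[1, 0], Z_4=1
gen 4: Z_4=1, draws=[6], offspring=[1], Z_5=1
gen 5: Z_5=1, draws=[1], offspring=[0], Z_6=0
gen 6: Z_6=0, draws=[], offspring=[], Z_7=0

0


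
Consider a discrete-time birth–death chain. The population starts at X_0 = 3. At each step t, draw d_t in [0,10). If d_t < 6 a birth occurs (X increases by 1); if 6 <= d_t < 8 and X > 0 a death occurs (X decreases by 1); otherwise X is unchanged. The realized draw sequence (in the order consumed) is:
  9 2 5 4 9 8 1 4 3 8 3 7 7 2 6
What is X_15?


t=0: X=3, d=9 → hold, X_1=3
t=1: X=3, d=2 → birth, X_2=4
t=2: X=4, d=5 → birth, X_3=5
t=3: X=5, d=4 → birth, X_4=6
t=4: X=6, d=9 → hold, X_5=6
t=5: X=6, d=8 → hold, X_6=6
t=6: X=6, d=1 → birth, X_7=7
t=7: X=7, d=4 → birth, X_8=8
t=8: X=8, d=3 → birth, X_9=9
t=9: X=9, d=8 → hold, X_10=9
t=10: X=9, d=3 → birth, X_11=10
t=11: X=10, d=7 → death, X_12=9
t=12: X=9, d=7 → death, X_13=8
t=13: X=8, d=2 → birth, X_14=9
t=14: X=9, d=6 → death, X_15=8

8


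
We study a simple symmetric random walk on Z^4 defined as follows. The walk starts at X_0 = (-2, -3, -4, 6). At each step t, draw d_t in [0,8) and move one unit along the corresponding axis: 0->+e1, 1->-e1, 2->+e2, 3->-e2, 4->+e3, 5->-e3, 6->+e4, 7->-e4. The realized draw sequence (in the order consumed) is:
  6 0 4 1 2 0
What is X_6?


(-1, -2, -3, 7)

t=0: X=(-2, -3, -4, 6), d=6 → +e4, X_1=(-2, -3, -4, 7)
t=1: X=(-2, -3, -4, 7), d=0 → +e1, X_2=(-1, -3, -4, 7)
t=2: X=(-1, -3, -4, 7), d=4 → +e3, X_3=(-1, -3, -3, 7)
t=3: X=(-1, -3, -3, 7), d=1 → -e1, X_4=(-2, -3, -3, 7)
t=4: X=(-2, -3, -3, 7), d=2 → +e2, X_5=(-2, -2, -3, 7)
t=5: X=(-2, -2, -3, 7), d=0 → +e1, X_6=(-1, -2, -3, 7)


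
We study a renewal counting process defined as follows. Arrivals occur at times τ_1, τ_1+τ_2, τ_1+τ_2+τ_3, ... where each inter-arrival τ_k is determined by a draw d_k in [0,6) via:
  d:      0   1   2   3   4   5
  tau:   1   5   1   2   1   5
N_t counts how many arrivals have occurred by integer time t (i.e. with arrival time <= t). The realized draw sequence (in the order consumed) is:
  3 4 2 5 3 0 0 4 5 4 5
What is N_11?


5

draw d_1=3: τ_1=2, arrival time A_1=2
draw d_2=4: τ_2=1, arrival time A_2=3
draw d_3=2: τ_3=1, arrival time A_3=4
draw d_4=5: τ_4=5, arrival time A_4=9
draw d_5=3: τ_5=2, arrival time A_5=11
draw d_6=0: τ_6=1, arrival time A_6=12
draw d_7=0: τ_7=1, arrival time A_7=13
draw d_8=4: τ_8=1, arrival time A_8=14
draw d_9=5: τ_9=5, arrival time A_9=19
draw d_10=4: τ_10=1, arrival time A_10=20
draw d_11=5: τ_11=5, arrival time A_11=25
N_t over t=0..11: 0:0 1:0 2:1 3:2 4:3 5:3 6:3 7:3 8:3 9:4 10:4 11:5


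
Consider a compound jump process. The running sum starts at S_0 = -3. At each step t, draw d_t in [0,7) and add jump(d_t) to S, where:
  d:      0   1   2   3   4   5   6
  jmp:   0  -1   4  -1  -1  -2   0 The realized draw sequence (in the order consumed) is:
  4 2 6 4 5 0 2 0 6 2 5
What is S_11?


t=0: S=-3, d=4, jump=-1, S_1=-4
t=1: S=-4, d=2, jump=4, S_2=0
t=2: S=0, d=6, jump=0, S_3=0
t=3: S=0, d=4, jump=-1, S_4=-1
t=4: S=-1, d=5, jump=-2, S_5=-3
t=5: S=-3, d=0, jump=0, S_6=-3
t=6: S=-3, d=2, jump=4, S_7=1
t=7: S=1, d=0, jump=0, S_8=1
t=8: S=1, d=6, jump=0, S_9=1
t=9: S=1, d=2, jump=4, S_10=5
t=10: S=5, d=5, jump=-2, S_11=3

3


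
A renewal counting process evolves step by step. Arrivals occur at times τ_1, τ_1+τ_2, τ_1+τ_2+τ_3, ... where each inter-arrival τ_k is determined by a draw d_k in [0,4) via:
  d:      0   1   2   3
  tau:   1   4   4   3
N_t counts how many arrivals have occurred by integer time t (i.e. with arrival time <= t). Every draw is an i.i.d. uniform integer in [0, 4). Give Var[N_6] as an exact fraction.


10353351/16777216

Inter-arrival values over d=0..3: [1, 4, 4, 3]
Each d has probability 1/4, so the pmf of τ is: f(1) = 1/4, f(3) = 1/4, f(4) = 1/2
Let p_n(j) = P(N_n = j), with p_0 = [1]. Condition on τ_1: p_n(0) = P(τ > n), and for j >= 1, p_n(j) = Σ_{k<=n} f(k)·p_{n−k}(j−1)
p_1 = [3/4, 1/4]  (j = 0..1)
p_2 = [3/4, 3/16, 1/16]  (j = 0..2)
p_3 = [1/2, 7/16, 3/64, 1/64]  (j = 0..3)
p_4 = [0, 13/16, 11/64, 3/256, 1/256]  (j = 0..4)
p_5 = [0, 9/16, 3/8, 15/256, 3/1024, 1/1024]  (j = 0..5)
p_6 = [0, 1/2, 11/32, 35/256, 19/1024, 3/4096, 1/4096]  (j = 0..6)
E[N_6] = Σ j·p_6(j) = 6869/4096;  E[N_6²] = Σ j²·p_6(j) = 14047/4096
Var[N_6] = 14047/4096 − (6869/4096)² = 10353351/16777216


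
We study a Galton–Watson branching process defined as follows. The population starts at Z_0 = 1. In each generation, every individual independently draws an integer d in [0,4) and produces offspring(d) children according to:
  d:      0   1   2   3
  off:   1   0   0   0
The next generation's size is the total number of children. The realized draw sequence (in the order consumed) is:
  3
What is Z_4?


gen 0: Z_0=1, draws=[3], offspring=[0], Z_1=0
gen 1: Z_1=0, draws=[], offspring=[], Z_2=0
gen 2: Z_2=0, draws=[], offspring=[], Z_3=0
gen 3: Z_3=0, draws=[], offspring=[], Z_4=0

0


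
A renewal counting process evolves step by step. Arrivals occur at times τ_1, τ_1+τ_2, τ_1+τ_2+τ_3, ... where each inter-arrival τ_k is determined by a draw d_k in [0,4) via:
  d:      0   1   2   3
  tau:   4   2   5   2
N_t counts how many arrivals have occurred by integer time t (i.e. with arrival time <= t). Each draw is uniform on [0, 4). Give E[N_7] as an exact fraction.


Inter-arrival values over d=0..3: [4, 2, 5, 2]
Each d has probability 1/4, so the pmf of τ is: f(2) = 1/2, f(4) = 1/4, f(5) = 1/4
Renewal equation for m(n) = E[N_n]: condition on τ_1 = k (if k <= n, one arrival plus a fresh copy on the remaining n−k steps): m(n) = F(n) + Σ_{k<=n} f(k)·m(n−k), where F(n) = P(τ <= n) and m(0) = 0
m(1) = F(1) = 0
m(2) = F(2) = 1/2
m(3) = F(3) = 1/2
m(4) = F(4) + f(2)·m(2) = 3/4 + 1/2·1/2 = 1
m(5) = F(5) + f(2)·m(3) = 1 + 1/2·1/2 = 5/4
m(6) = F(6) + f(2)·m(4) + f(4)·m(2) = 1 + 1/2·1 + 1/4·1/2 = 13/8
m(7) = F(7) + f(2)·m(5) + f(4)·m(3) + f(5)·m(2) = 1 + 1/2·5/4 + 1/4·1/2 + 1/4·1/2 = 15/8
E[N_7] = m(7) = 15/8

15/8


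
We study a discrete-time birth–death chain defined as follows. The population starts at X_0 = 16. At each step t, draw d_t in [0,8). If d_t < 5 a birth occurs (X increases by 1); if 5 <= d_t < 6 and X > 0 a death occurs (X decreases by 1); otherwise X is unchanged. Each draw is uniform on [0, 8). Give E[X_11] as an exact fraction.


X can drop by at most 1 per step and X_0 = 16 > T = 11, so X_t >= 16 − t >= 5 > 0 for every t <= 11: the floor at 0 (the 'and X > 0' condition) never binds. Hence X_11 = X_0 + Σ_{t<11} Y_t with i.i.d. increments Y_t = y(d_t) ∈ {+1, −1, 0}.
Outcome values over d=0..7: [1, 1, 1, 1, 1, -1, 0, 0]
Σy = 4, Σy² = 6, M = 8
μ = 4/8 = 1/2,  σ² = 6/8 − (1/2)² = 1/2
E[X_11] = 16 + 11·(1/2) = 43/2

43/2


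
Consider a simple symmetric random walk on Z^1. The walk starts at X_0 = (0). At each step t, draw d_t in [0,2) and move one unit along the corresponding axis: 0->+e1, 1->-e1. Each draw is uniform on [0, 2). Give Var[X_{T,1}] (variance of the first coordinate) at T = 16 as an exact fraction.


16

Outcome values over d=0..1: [1, -1]
Σy = 0, Σy² = 2, M = 2
μ = 0/2 = 0,  σ² = 2/2 − (0)² = 1
Independent increments: Var[X_16] = 16·σ² = 16·(1) = 16


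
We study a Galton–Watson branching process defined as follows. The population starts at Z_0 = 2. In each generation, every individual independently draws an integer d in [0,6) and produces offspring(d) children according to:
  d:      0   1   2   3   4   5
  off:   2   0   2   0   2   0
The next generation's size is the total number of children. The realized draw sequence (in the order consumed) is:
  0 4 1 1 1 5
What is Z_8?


0

gen 0: Z_0=2, draws=[0, 4], offspring=[2, 2], Z_1=4
gen 1: Z_1=4, draws=[1, 1, 1, 5], offspring=[0, 0, 0, 0], Z_2=0
gen 2: Z_2=0, draws=[], offspring=[], Z_3=0
gen 3: Z_3=0, draws=[], offspring=[], Z_4=0
gen 4: Z_4=0, draws=[], offspring=[], Z_5=0
gen 5: Z_5=0, draws=[], offspring=[], Z_6=0
gen 6: Z_6=0, draws=[], offspring=[], Z_7=0
gen 7: Z_7=0, draws=[], offspring=[], Z_8=0


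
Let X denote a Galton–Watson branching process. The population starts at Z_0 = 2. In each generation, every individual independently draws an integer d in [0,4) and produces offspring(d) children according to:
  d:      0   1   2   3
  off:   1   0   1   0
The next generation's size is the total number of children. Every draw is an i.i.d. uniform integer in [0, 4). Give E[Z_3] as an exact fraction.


Outcome values over d=0..3: [1, 0, 1, 0]
Σy = 2, Σy² = 2, M = 4
μ = 2/4 = 1/2,  σ² = 2/4 − (1/2)² = 1/4
E[Z_0] = 2
E[Z_1] = 1/2·E[Z_0] = 1
E[Z_2] = 1/2·E[Z_1] = 1/2
E[Z_3] = 1/2·E[Z_2] = 1/4

1/4


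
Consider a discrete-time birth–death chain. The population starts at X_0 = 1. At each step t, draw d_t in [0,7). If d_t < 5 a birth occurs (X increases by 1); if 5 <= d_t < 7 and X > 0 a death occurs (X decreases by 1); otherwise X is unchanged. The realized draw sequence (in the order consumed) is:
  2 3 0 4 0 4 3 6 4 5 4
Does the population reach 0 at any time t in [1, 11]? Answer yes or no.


t=0: X=1, d=2 → birth, X_1=2
t=1: X=2, d=3 → birth, X_2=3
t=2: X=3, d=0 → birth, X_3=4
t=3: X=4, d=4 → birth, X_4=5
t=4: X=5, d=0 → birth, X_5=6
t=5: X=6, d=4 → birth, X_6=7
t=6: X=7, d=3 → birth, X_7=8
t=7: X=8, d=6 → death, X_8=7
t=8: X=7, d=4 → birth, X_9=8
t=9: X=8, d=5 → death, X_10=7
t=10: X=7, d=4 → birth, X_11=8

no


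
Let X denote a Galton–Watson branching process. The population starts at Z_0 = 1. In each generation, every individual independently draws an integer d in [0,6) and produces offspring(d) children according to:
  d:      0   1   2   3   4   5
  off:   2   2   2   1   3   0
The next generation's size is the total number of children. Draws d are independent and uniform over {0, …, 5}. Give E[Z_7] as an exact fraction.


Outcome values over d=0..5: [2, 2, 2, 1, 3, 0]
Σy = 10, Σy² = 22, M = 6
μ = 10/6 = 5/3,  σ² = 22/6 − (5/3)² = 8/9
E[Z_0] = 1
E[Z_1] = 5/3·E[Z_0] = 5/3
E[Z_2] = 5/3·E[Z_1] = 25/9
E[Z_3] = 5/3·E[Z_2] = 125/27
E[Z_4] = 5/3·E[Z_3] = 625/81
E[Z_5] = 5/3·E[Z_4] = 3125/243
E[Z_6] = 5/3·E[Z_5] = 15625/729
E[Z_7] = 5/3·E[Z_6] = 78125/2187

78125/2187


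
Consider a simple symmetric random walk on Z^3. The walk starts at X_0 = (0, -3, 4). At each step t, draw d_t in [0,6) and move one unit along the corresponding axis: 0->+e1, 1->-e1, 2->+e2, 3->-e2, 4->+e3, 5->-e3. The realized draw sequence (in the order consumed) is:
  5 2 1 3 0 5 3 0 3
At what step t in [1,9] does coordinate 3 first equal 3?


1

t=0: X=(0, -3, 4), d=5 → -e3, X_1=(0, -3, 3)
t=1: X=(0, -3, 3), d=2 → +e2, X_2=(0, -2, 3)
t=2: X=(0, -2, 3), d=1 → -e1, X_3=(-1, -2, 3)
t=3: X=(-1, -2, 3), d=3 → -e2, X_4=(-1, -3, 3)
t=4: X=(-1, -3, 3), d=0 → +e1, X_5=(0, -3, 3)
t=5: X=(0, -3, 3), d=5 → -e3, X_6=(0, -3, 2)
t=6: X=(0, -3, 2), d=3 → -e2, X_7=(0, -4, 2)
t=7: X=(0, -4, 2), d=0 → +e1, X_8=(1, -4, 2)
t=8: X=(1, -4, 2), d=3 → -e2, X_9=(1, -5, 2)


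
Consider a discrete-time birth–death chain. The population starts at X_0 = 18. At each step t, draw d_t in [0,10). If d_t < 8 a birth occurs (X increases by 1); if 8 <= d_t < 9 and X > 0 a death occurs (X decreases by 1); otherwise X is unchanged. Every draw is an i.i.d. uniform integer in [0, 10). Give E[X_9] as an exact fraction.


X can drop by at most 1 per step and X_0 = 18 > T = 9, so X_t >= 18 − t >= 9 > 0 for every t <= 9: the floor at 0 (the 'and X > 0' condition) never binds. Hence X_9 = X_0 + Σ_{t<9} Y_t with i.i.d. increments Y_t = y(d_t) ∈ {+1, −1, 0}.
Outcome values over d=0..9: [1, 1, 1, 1, 1, 1, 1, 1, -1, 0]
Σy = 7, Σy² = 9, M = 10
μ = 7/10 = 7/10,  σ² = 9/10 − (7/10)² = 41/100
E[X_9] = 18 + 9·(7/10) = 243/10

243/10


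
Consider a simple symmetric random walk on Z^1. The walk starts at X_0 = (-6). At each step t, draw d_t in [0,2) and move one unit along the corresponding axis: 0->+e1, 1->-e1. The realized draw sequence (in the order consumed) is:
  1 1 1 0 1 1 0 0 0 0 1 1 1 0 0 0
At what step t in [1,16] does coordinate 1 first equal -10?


t=0: X=(-6), d=1 → -e1, X_1=(-7)
t=1: X=(-7), d=1 → -e1, X_2=(-8)
t=2: X=(-8), d=1 → -e1, X_3=(-9)
t=3: X=(-9), d=0 → +e1, X_4=(-8)
t=4: X=(-8), d=1 → -e1, X_5=(-9)
t=5: X=(-9), d=1 → -e1, X_6=(-10)
t=6: X=(-10), d=0 → +e1, X_7=(-9)
t=7: X=(-9), d=0 → +e1, X_8=(-8)
t=8: X=(-8), d=0 → +e1, X_9=(-7)
t=9: X=(-7), d=0 → +e1, X_10=(-6)
t=10: X=(-6), d=1 → -e1, X_11=(-7)
t=11: X=(-7), d=1 → -e1, X_12=(-8)
t=12: X=(-8), d=1 → -e1, X_13=(-9)
t=13: X=(-9), d=0 → +e1, X_14=(-8)
t=14: X=(-8), d=0 → +e1, X_15=(-7)
t=15: X=(-7), d=0 → +e1, X_16=(-6)

6


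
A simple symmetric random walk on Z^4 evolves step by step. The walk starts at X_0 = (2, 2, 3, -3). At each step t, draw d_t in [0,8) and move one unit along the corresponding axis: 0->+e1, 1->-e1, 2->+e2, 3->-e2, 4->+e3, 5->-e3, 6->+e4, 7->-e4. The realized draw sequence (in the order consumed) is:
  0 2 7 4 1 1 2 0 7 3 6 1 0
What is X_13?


(2, 3, 4, -4)

t=0: X=(2, 2, 3, -3), d=0 → +e1, X_1=(3, 2, 3, -3)
t=1: X=(3, 2, 3, -3), d=2 → +e2, X_2=(3, 3, 3, -3)
t=2: X=(3, 3, 3, -3), d=7 → -e4, X_3=(3, 3, 3, -4)
t=3: X=(3, 3, 3, -4), d=4 → +e3, X_4=(3, 3, 4, -4)
t=4: X=(3, 3, 4, -4), d=1 → -e1, X_5=(2, 3, 4, -4)
t=5: X=(2, 3, 4, -4), d=1 → -e1, X_6=(1, 3, 4, -4)
t=6: X=(1, 3, 4, -4), d=2 → +e2, X_7=(1, 4, 4, -4)
t=7: X=(1, 4, 4, -4), d=0 → +e1, X_8=(2, 4, 4, -4)
t=8: X=(2, 4, 4, -4), d=7 → -e4, X_9=(2, 4, 4, -5)
t=9: X=(2, 4, 4, -5), d=3 → -e2, X_10=(2, 3, 4, -5)
t=10: X=(2, 3, 4, -5), d=6 → +e4, X_11=(2, 3, 4, -4)
t=11: X=(2, 3, 4, -4), d=1 → -e1, X_12=(1, 3, 4, -4)
t=12: X=(1, 3, 4, -4), d=0 → +e1, X_13=(2, 3, 4, -4)


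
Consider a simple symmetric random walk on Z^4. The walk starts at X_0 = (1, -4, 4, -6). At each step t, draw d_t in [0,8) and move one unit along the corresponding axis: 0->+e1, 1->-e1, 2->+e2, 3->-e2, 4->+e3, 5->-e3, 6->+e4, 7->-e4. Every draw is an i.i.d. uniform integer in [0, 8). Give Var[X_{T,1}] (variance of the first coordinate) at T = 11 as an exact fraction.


Outcome values over d=0..7: [1, -1, 0, 0, 0, 0, 0, 0]
Σy = 0, Σy² = 2, M = 8
μ = 0/8 = 0,  σ² = 2/8 − (0)² = 1/4
Independent increments: Var[X_11] = 11·σ² = 11·(1/4) = 11/4

11/4


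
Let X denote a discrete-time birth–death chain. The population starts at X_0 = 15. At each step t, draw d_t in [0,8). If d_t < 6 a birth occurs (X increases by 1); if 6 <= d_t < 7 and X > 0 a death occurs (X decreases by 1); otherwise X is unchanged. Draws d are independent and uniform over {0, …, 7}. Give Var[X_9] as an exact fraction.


279/64

X can drop by at most 1 per step and X_0 = 15 > T = 9, so X_t >= 15 − t >= 6 > 0 for every t <= 9: the floor at 0 (the 'and X > 0' condition) never binds. Hence X_9 = X_0 + Σ_{t<9} Y_t with i.i.d. increments Y_t = y(d_t) ∈ {+1, −1, 0}.
Outcome values over d=0..7: [1, 1, 1, 1, 1, 1, -1, 0]
Σy = 5, Σy² = 7, M = 8
μ = 5/8 = 5/8,  σ² = 7/8 − (5/8)² = 31/64
Independent increments: Var[X_9] = 9·σ² = 9·(31/64) = 279/64


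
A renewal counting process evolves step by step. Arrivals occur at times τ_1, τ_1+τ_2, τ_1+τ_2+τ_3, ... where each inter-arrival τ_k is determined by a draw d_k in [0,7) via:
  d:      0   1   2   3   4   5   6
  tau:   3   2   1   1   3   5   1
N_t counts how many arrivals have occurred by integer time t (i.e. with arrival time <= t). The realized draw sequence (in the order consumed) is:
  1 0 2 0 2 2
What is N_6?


draw d_1=1: τ_1=2, arrival time A_1=2
draw d_2=0: τ_2=3, arrival time A_2=5
draw d_3=2: τ_3=1, arrival time A_3=6
draw d_4=0: τ_4=3, arrival time A_4=9
draw d_5=2: τ_5=1, arrival time A_5=10
draw d_6=2: τ_6=1, arrival time A_6=11
N_t over t=0..6: 0:0 1:0 2:1 3:1 4:1 5:2 6:3

3


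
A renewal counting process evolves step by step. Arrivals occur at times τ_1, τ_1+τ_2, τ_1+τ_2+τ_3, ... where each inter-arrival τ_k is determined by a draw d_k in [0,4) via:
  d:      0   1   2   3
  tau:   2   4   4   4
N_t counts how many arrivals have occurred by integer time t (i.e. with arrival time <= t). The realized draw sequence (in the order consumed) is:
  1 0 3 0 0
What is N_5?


draw d_1=1: τ_1=4, arrival time A_1=4
draw d_2=0: τ_2=2, arrival time A_2=6
draw d_3=3: τ_3=4, arrival time A_3=10
draw d_4=0: τ_4=2, arrival time A_4=12
draw d_5=0: τ_5=2, arrival time A_5=14
N_t over t=0..5: 0:0 1:0 2:0 3:0 4:1 5:1

1


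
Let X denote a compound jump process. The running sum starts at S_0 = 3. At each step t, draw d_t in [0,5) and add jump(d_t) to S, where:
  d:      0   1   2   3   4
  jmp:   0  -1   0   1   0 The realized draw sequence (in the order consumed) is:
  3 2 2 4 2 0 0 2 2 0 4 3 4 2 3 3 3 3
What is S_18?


t=0: S=3, d=3, jump=1, S_1=4
t=1: S=4, d=2, jump=0, S_2=4
t=2: S=4, d=2, jump=0, S_3=4
t=3: S=4, d=4, jump=0, S_4=4
t=4: S=4, d=2, jump=0, S_5=4
t=5: S=4, d=0, jump=0, S_6=4
t=6: S=4, d=0, jump=0, S_7=4
t=7: S=4, d=2, jump=0, S_8=4
t=8: S=4, d=2, jump=0, S_9=4
t=9: S=4, d=0, jump=0, S_10=4
t=10: S=4, d=4, jump=0, S_11=4
t=11: S=4, d=3, jump=1, S_12=5
t=12: S=5, d=4, jump=0, S_13=5
t=13: S=5, d=2, jump=0, S_14=5
t=14: S=5, d=3, jump=1, S_15=6
t=15: S=6, d=3, jump=1, S_16=7
t=16: S=7, d=3, jump=1, S_17=8
t=17: S=8, d=3, jump=1, S_18=9

9


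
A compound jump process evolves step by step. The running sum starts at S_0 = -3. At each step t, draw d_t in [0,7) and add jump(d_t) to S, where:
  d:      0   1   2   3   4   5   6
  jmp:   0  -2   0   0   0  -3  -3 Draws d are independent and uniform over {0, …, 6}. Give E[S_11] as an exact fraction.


Outcome values over d=0..6: [0, -2, 0, 0, 0, -3, -3]
Σy = -8, Σy² = 22, M = 7
μ = -8/7 = -8/7,  σ² = 22/7 − (-8/7)² = 90/49
E[S_11] = -3 + 11·(-8/7) = -109/7

-109/7


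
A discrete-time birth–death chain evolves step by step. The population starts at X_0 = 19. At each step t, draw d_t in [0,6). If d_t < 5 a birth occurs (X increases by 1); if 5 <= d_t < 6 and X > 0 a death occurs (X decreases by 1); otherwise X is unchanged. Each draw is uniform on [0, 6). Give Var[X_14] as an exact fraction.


X can drop by at most 1 per step and X_0 = 19 > T = 14, so X_t >= 19 − t >= 5 > 0 for every t <= 14: the floor at 0 (the 'and X > 0' condition) never binds. Hence X_14 = X_0 + Σ_{t<14} Y_t with i.i.d. increments Y_t = y(d_t) ∈ {+1, −1, 0}.
Outcome values over d=0..5: [1, 1, 1, 1, 1, -1]
Σy = 4, Σy² = 6, M = 6
μ = 4/6 = 2/3,  σ² = 6/6 − (2/3)² = 5/9
Independent increments: Var[X_14] = 14·σ² = 14·(5/9) = 70/9

70/9


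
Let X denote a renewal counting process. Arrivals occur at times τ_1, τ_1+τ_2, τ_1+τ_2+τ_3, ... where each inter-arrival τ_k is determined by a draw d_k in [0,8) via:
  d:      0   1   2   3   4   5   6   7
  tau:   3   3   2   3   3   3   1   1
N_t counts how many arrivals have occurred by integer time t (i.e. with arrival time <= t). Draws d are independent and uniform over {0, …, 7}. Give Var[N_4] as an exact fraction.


22527/65536

Inter-arrival values over d=0..7: [3, 3, 2, 3, 3, 3, 1, 1]
Each d has probability 1/8, so the pmf of τ is: f(1) = 1/4, f(2) = 1/8, f(3) = 5/8
Let p_n(j) = P(N_n = j), with p_0 = [1]. Condition on τ_1: p_n(0) = P(τ > n), and for j >= 1, p_n(j) = Σ_{k<=n} f(k)·p_{n−k}(j−1)
p_1 = [3/4, 1/4]  (j = 0..1)
p_2 = [5/8, 5/16, 1/16]  (j = 0..2)
p_3 = [0, 7/8, 7/64, 1/64]  (j = 0..3)
p_4 = [0, 35/64, 53/128, 9/256, 1/256]  (j = 0..4)
E[N_4] = Σ j·p_4(j) = 383/256;  E[N_4²] = Σ j²·p_4(j) = 661/256
Var[N_4] = 661/256 − (383/256)² = 22527/65536


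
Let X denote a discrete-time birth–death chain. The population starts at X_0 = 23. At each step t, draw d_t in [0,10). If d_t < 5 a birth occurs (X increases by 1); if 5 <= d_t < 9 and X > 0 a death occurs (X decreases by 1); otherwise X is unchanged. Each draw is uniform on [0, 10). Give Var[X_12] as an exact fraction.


X can drop by at most 1 per step and X_0 = 23 > T = 12, so X_t >= 23 − t >= 11 > 0 for every t <= 12: the floor at 0 (the 'and X > 0' condition) never binds. Hence X_12 = X_0 + Σ_{t<12} Y_t with i.i.d. increments Y_t = y(d_t) ∈ {+1, −1, 0}.
Outcome values over d=0..9: [1, 1, 1, 1, 1, -1, -1, -1, -1, 0]
Σy = 1, Σy² = 9, M = 10
μ = 1/10 = 1/10,  σ² = 9/10 − (1/10)² = 89/100
Independent increments: Var[X_12] = 12·σ² = 12·(89/100) = 267/25

267/25


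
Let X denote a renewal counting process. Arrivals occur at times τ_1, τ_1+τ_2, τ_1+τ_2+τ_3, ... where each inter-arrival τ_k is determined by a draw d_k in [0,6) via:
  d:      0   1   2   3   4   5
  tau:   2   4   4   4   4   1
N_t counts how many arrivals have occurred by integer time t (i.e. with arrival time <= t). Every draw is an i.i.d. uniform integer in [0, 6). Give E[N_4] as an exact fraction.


Inter-arrival values over d=0..5: [2, 4, 4, 4, 4, 1]
Each d has probability 1/6, so the pmf of τ is: f(1) = 1/6, f(2) = 1/6, f(4) = 2/3
Renewal equation for m(n) = E[N_n]: condition on τ_1 = k (if k <= n, one arrival plus a fresh copy on the remaining n−k steps): m(n) = F(n) + Σ_{k<=n} f(k)·m(n−k), where F(n) = P(τ <= n) and m(0) = 0
m(1) = F(1) = 1/6
m(2) = F(2) + f(1)·m(1) = 1/3 + 1/6·1/6 = 13/36
m(3) = F(3) + f(1)·m(2) + f(2)·m(1) = 1/3 + 1/6·13/36 + 1/6·1/6 = 91/216
m(4) = F(4) + f(1)·m(3) + f(2)·m(2) = 1 + 1/6·91/216 + 1/6·13/36 = 1465/1296
E[N_4] = m(4) = 1465/1296

1465/1296


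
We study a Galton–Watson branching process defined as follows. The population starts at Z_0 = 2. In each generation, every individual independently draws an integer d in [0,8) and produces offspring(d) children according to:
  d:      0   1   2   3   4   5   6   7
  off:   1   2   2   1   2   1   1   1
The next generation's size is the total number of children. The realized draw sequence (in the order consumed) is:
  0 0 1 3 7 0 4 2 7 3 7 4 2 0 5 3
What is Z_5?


7

gen 0: Z_0=2, draws=[0, 0], offspring=[1, 1], Z_1=2
gen 1: Z_1=2, draws=[1, 3], offspring=[2, 1], Z_2=3
gen 2: Z_2=3, draws=[7, 0, 4], offspring=[1, 1, 2], Z_3=4
gen 3: Z_3=4, draws=[2, 7, 3, 7], offspring=[2, 1, 1, 1], Z_4=5
gen 4: Z_4=5, draws=[4, 2, 0, 5, 3], offspring=[2, 2, 1, 1, 1], Z_5=7


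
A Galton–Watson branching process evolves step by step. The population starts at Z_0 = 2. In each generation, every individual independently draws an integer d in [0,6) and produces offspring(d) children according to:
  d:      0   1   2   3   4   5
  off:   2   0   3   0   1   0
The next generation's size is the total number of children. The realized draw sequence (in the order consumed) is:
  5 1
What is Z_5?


gen 0: Z_0=2, draws=[5, 1], offspring=[0, 0], Z_1=0
gen 1: Z_1=0, draws=[], offspring=[], Z_2=0
gen 2: Z_2=0, draws=[], offspring=[], Z_3=0
gen 3: Z_3=0, draws=[], offspring=[], Z_4=0
gen 4: Z_4=0, draws=[], offspring=[], Z_5=0

0


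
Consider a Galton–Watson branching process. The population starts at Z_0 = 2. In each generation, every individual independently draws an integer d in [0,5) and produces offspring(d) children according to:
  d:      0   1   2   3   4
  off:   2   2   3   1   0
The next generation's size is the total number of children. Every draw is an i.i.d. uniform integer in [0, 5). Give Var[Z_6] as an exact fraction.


Outcome values over d=0..4: [2, 2, 3, 1, 0]
Σy = 8, Σy² = 18, M = 5
μ = 8/5 = 8/5,  σ² = 18/5 − (8/5)² = 26/25
V_0 = 0, E_0 = 2
V_1 = 26/25·E_0 + (8/5)²·V_0 = 52/25;  E_1 = 16/5
V_2 = 26/25·E_1 + (8/5)²·V_1 = 5408/625;  E_2 = 128/25
V_3 = 26/25·E_2 + (8/5)²·V_2 = 429312/15625;  E_3 = 1024/125
V_4 = 26/25·E_3 + (8/5)²·V_3 = 30803968/390625;  E_4 = 8192/625
V_5 = 26/25·E_4 + (8/5)²·V_4 = 2104573952/9765625;  E_5 = 65536/3125
V_6 = 26/25·E_5 + (8/5)²·V_5 = 140017532928/244140625;  E_6 = 524288/15625

140017532928/244140625


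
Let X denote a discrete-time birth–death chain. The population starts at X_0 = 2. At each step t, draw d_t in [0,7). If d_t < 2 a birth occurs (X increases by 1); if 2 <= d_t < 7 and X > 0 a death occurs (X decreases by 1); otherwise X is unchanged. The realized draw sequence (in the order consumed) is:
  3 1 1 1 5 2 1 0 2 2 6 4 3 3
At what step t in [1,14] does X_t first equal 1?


1

t=0: X=2, d=3 → death, X_1=1
t=1: X=1, d=1 → birth, X_2=2
t=2: X=2, d=1 → birth, X_3=3
t=3: X=3, d=1 → birth, X_4=4
t=4: X=4, d=5 → death, X_5=3
t=5: X=3, d=2 → death, X_6=2
t=6: X=2, d=1 → birth, X_7=3
t=7: X=3, d=0 → birth, X_8=4
t=8: X=4, d=2 → death, X_9=3
t=9: X=3, d=2 → death, X_10=2
t=10: X=2, d=6 → death, X_11=1
t=11: X=1, d=4 → death, X_12=0
t=12: X=0, d=3 → hold, X_13=0
t=13: X=0, d=3 → hold, X_14=0


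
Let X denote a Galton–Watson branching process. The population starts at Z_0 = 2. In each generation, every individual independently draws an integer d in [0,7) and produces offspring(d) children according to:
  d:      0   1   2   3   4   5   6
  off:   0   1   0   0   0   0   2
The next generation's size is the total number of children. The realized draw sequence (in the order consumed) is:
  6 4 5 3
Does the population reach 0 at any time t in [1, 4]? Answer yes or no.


yes

gen 0: Z_0=2, draws=[6, 4], offspring=[2, 0], Z_1=2
gen 1: Z_1=2, draws=[5, 3], offspring=[0, 0], Z_2=0
gen 2: Z_2=0, draws=[], offspring=[], Z_3=0
gen 3: Z_3=0, draws=[], offspring=[], Z_4=0


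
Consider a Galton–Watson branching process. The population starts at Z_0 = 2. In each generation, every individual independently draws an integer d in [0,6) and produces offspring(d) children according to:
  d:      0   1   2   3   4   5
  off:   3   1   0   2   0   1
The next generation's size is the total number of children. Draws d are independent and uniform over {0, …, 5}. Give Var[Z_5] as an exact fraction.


Outcome values over d=0..5: [3, 1, 0, 2, 0, 1]
Σy = 7, Σy² = 15, M = 6
μ = 7/6 = 7/6,  σ² = 15/6 − (7/6)² = 41/36
V_0 = 0, E_0 = 2
V_1 = 41/36·E_0 + (7/6)²·V_0 = 41/18;  E_1 = 7/3
V_2 = 41/36·E_1 + (7/6)²·V_1 = 3731/648;  E_2 = 49/18
V_3 = 41/36·E_2 + (7/6)²·V_2 = 255143/23328;  E_3 = 343/108
V_4 = 41/36·E_3 + (7/6)²·V_3 = 15539615/839808;  E_4 = 2401/648
V_5 = 41/36·E_4 + (7/6)²·V_4 = 889020671/30233088;  E_5 = 16807/3888

889020671/30233088


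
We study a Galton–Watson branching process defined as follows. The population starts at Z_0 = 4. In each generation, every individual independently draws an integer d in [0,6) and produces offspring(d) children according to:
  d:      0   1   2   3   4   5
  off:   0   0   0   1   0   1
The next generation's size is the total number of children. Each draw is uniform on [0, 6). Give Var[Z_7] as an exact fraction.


Outcome values over d=0..5: [0, 0, 0, 1, 0, 1]
Σy = 2, Σy² = 2, M = 6
μ = 2/6 = 1/3,  σ² = 2/6 − (1/3)² = 2/9
V_0 = 0, E_0 = 4
V_1 = 2/9·E_0 + (1/3)²·V_0 = 8/9;  E_1 = 4/3
V_2 = 2/9·E_1 + (1/3)²·V_1 = 32/81;  E_2 = 4/9
V_3 = 2/9·E_2 + (1/3)²·V_2 = 104/729;  E_3 = 4/27
V_4 = 2/9·E_3 + (1/3)²·V_3 = 320/6561;  E_4 = 4/81
V_5 = 2/9·E_4 + (1/3)²·V_4 = 968/59049;  E_5 = 4/243
V_6 = 2/9·E_5 + (1/3)²·V_5 = 2912/531441;  E_6 = 4/729
V_7 = 2/9·E_6 + (1/3)²·V_6 = 8744/4782969;  E_7 = 4/2187

8744/4782969


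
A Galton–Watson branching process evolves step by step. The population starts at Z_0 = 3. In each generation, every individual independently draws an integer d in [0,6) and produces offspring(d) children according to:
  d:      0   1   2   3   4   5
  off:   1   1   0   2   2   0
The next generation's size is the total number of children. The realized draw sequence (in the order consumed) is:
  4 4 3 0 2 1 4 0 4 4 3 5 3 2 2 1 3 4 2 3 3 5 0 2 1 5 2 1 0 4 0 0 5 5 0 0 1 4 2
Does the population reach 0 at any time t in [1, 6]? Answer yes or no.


gen 0: Z_0=3, draws=[4, 4, 3], offspring=[2, 2, 2], Z_1=6
gen 1: Z_1=6, draws=[0, 2, 1, 4, 0, 4], offspring=[1, 0, 1, 2, 1, 2], Z_2=7
gen 2: Z_2=7, draws=[4, 3, 5, 3, 2, 2, 1], offspring=[2, 2, 0, 2, 0, 0, 1], Z_3=7
gen 3: Z_3=7, draws=[3, 4, 2, 3, 3, 5, 0], offspring=[2, 2, 0, 2, 2, 0, 1], Z_4=9
gen 4: Z_4=9, draws=[2, 1, 5, 2, 1, 0, 4, 0, 0], offspring=[0, 1, 0, 0, 1, 1, 2, 1, 1], Z_5=7
gen 5: Z_5=7, draws=[5, 5, 0, 0, 1, 4, 2], offspring=[0, 0, 1, 1, 1, 2, 0], Z_6=5

no


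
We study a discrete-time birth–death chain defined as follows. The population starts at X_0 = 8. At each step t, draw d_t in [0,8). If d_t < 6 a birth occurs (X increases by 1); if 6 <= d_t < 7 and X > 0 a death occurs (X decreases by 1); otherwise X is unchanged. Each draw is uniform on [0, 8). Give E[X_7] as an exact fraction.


99/8

X can drop by at most 1 per step and X_0 = 8 > T = 7, so X_t >= 8 − t >= 1 > 0 for every t <= 7: the floor at 0 (the 'and X > 0' condition) never binds. Hence X_7 = X_0 + Σ_{t<7} Y_t with i.i.d. increments Y_t = y(d_t) ∈ {+1, −1, 0}.
Outcome values over d=0..7: [1, 1, 1, 1, 1, 1, -1, 0]
Σy = 5, Σy² = 7, M = 8
μ = 5/8 = 5/8,  σ² = 7/8 − (5/8)² = 31/64
E[X_7] = 8 + 7·(5/8) = 99/8


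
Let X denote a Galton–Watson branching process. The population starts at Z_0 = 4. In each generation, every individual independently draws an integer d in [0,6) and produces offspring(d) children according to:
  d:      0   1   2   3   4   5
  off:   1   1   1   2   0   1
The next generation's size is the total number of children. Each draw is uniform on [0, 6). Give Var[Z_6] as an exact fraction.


8

Outcome values over d=0..5: [1, 1, 1, 2, 0, 1]
Σy = 6, Σy² = 8, M = 6
μ = 6/6 = 1,  σ² = 8/6 − (1)² = 1/3
V_0 = 0, E_0 = 4
V_1 = 1/3·E_0 + (1)²·V_0 = 4/3;  E_1 = 4
V_2 = 1/3·E_1 + (1)²·V_1 = 8/3;  E_2 = 4
V_3 = 1/3·E_2 + (1)²·V_2 = 4;  E_3 = 4
V_4 = 1/3·E_3 + (1)²·V_3 = 16/3;  E_4 = 4
V_5 = 1/3·E_4 + (1)²·V_4 = 20/3;  E_5 = 4
V_6 = 1/3·E_5 + (1)²·V_5 = 8;  E_6 = 4


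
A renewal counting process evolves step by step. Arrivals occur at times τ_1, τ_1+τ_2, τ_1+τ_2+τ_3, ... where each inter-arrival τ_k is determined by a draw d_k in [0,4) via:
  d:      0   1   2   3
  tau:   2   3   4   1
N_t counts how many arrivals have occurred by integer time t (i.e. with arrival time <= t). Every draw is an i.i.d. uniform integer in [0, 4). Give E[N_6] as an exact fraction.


Inter-arrival values over d=0..3: [2, 3, 4, 1]
Each d has probability 1/4, so the pmf of τ is: f(1) = 1/4, f(2) = 1/4, f(3) = 1/4, f(4) = 1/4
Renewal equation for m(n) = E[N_n]: condition on τ_1 = k (if k <= n, one arrival plus a fresh copy on the remaining n−k steps): m(n) = F(n) + Σ_{k<=n} f(k)·m(n−k), where F(n) = P(τ <= n) and m(0) = 0
m(1) = F(1) = 1/4
m(2) = F(2) + f(1)·m(1) = 1/2 + 1/4·1/4 = 9/16
m(3) = F(3) + f(1)·m(2) + f(2)·m(1) = 3/4 + 1/4·9/16 + 1/4·1/4 = 61/64
m(4) = F(4) + f(1)·m(3) + f(2)·m(2) + f(3)·m(1) = 1 + 1/4·61/64 + 1/4·9/16 + 1/4·1/4 = 369/256
m(5) = F(5) + f(1)·m(4) + f(2)·m(3) + f(3)·m(2) + f(4)·m(1) = 1 + 1/4·369/256 + 1/4·61/64 + 1/4·9/16 + 1/4·1/4 = 1845/1024
m(6) = F(6) + f(1)·m(5) + f(2)·m(4) + f(3)·m(3) + f(4)·m(2) = 1 + 1/4·1845/1024 + 1/4·369/256 + 1/4·61/64 + 1/4·9/16 = 8969/4096
E[N_6] = m(6) = 8969/4096

8969/4096
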